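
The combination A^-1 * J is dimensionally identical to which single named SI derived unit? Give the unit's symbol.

Wb

J = kg·m²·s⁻².
Combining: A⁻¹·J = A⁻¹ · (kg·m²·s⁻²) = kg·m²·s⁻²·A⁻¹.
kg·m²·s⁻²·A⁻¹ is the base-SI form of the weber.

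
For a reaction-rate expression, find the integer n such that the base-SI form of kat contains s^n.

-1

kat = s⁻¹·mol.
The exponent of s is -1.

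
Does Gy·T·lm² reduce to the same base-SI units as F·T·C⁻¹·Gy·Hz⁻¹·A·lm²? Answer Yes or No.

No

Left side:
  Gy = m²·s⁻².
  T = kg·s⁻²·A⁻¹.
  lm = cd.
  So lm² = cd².
  Combining: Gy·T·lm² = (m²·s⁻²) · (kg·s⁻²·A⁻¹) · cd² = kg·m²·s⁻⁴·A⁻¹·cd².
Right side:
  F = kg⁻¹·m⁻²·s⁴·A².
  T = kg·s⁻²·A⁻¹.
  C = s·A.
  So C⁻¹ = s⁻¹·A⁻¹.
  Gy = m²·s⁻².
  Hz = s⁻¹.
  So Hz⁻¹ = s.
  lm = cd.
  So lm² = cd².
  Combining: F·T·C⁻¹·Gy·Hz⁻¹·A·lm² = (kg⁻¹·m⁻²·s⁴·A²) · (kg·s⁻²·A⁻¹) · (s⁻¹·A⁻¹) · (m²·s⁻²) · s · A · cd² = A·cd².
Left is kg·m²·s⁻⁴·A⁻¹·cd²; right is A·cd² — different.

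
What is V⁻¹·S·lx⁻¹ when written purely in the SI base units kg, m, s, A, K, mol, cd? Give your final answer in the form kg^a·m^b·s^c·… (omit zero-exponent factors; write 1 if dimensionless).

kg⁻²·m⁻²·s⁶·A³·cd⁻¹

V = W/A (potential = power per current),
    = kg·m²·s⁻³·A⁻¹.
So V⁻¹ = kg⁻¹·m⁻²·s³·A.
S = 1/Ω (conductance is reciprocal resistance),
    = kg⁻¹·m⁻²·s³·A².
lx = lm/m² (illuminance = luminous flux per area),
    = m⁻²·cd.
So lx⁻¹ = m²·cd⁻¹.
Combining: V⁻¹·S·lx⁻¹ = (kg⁻¹·m⁻²·s³·A) · (kg⁻¹·m⁻²·s³·A²) · (m²·cd⁻¹) = kg⁻²·m⁻²·s⁶·A³·cd⁻¹.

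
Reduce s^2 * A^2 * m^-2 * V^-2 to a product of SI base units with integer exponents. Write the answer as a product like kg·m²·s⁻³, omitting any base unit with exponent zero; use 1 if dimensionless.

V = kg·m²·s⁻³·A⁻¹.
So V⁻² = kg⁻²·m⁻⁴·s⁶·A².
Combining: s²·A²·m⁻²·V⁻² = s² · A² · m⁻² · (kg⁻²·m⁻⁴·s⁶·A²) = kg⁻²·m⁻⁶·s⁸·A⁴.

kg⁻²·m⁻⁶·s⁸·A⁴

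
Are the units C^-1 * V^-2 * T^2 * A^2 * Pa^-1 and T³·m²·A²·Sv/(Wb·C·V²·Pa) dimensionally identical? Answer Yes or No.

Left side:
  C = A·s = s·A (charge = current × time).
  So C⁻¹ = s⁻¹·A⁻¹.
  V = W/A (potential = power per current),
      = kg·m²·s⁻³·A⁻¹.
  So V⁻² = kg⁻²·m⁻⁴·s⁶·A².
  T = Wb/m² (flux density = flux per area),
      = kg·s⁻²·A⁻¹.
  So T² = kg²·s⁻⁴·A⁻².
  Pa = N/m² (pressure = force per area),
      = kg·m⁻¹·s⁻².
  So Pa⁻¹ = kg⁻¹·m·s².
  Combining: C⁻¹·V⁻²·T²·A²·Pa⁻¹ = (s⁻¹·A⁻¹) · (kg⁻²·m⁻⁴·s⁶·A²) · (kg²·s⁻⁴·A⁻²) · A² · (kg⁻¹·m·s²) = kg⁻¹·m⁻³·s³·A.
Right side:
  T = Wb/m² (flux density = flux per area),
      = kg·s⁻²·A⁻¹.
  So T³ = kg³·s⁻⁶·A⁻³.
  Wb = V·s (flux: a volt is a weber per second),
      = kg·m²·s⁻²·A⁻¹.
  So Wb⁻¹ = kg⁻¹·m⁻²·s²·A.
  C = A·s = s·A (charge = current × time).
  So C⁻¹ = s⁻¹·A⁻¹.
  V = W/A (potential = power per current),
      = kg·m²·s⁻³·A⁻¹.
  So V⁻² = kg⁻²·m⁻⁴·s⁶·A².
  Pa = N/m² (pressure = force per area),
      = kg·m⁻¹·s⁻².
  So Pa⁻¹ = kg⁻¹·m·s².
  Sv = J/kg (equivalent dose = energy per mass),
      = m²·s⁻².
  Combining: T³·Wb⁻¹·C⁻¹·V⁻²·m²·Pa⁻¹·A²·Sv = (kg³·s⁻⁶·A⁻³) · (kg⁻¹·m⁻²·s²·A) · (s⁻¹·A⁻¹) · (kg⁻²·m⁻⁴·s⁶·A²) · m² · (kg⁻¹·m·s²) · A² · (m²·s⁻²) = kg⁻¹·m⁻¹·s·A.
Left is kg⁻¹·m⁻³·s³·A; right is kg⁻¹·m⁻¹·s·A — different.

No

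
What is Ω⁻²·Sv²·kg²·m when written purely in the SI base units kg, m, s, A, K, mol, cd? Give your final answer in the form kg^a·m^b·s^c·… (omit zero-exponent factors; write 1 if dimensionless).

Ω = V/A (resistance = voltage per current),
    = kg·m²·s⁻³·A⁻².
So Ω⁻² = kg⁻²·m⁻⁴·s⁶·A⁴.
Sv = J/kg (equivalent dose = energy per mass),
    = m²·s⁻².
So Sv² = m⁴·s⁻⁴.
Combining: Ω⁻²·Sv²·kg²·m = (kg⁻²·m⁻⁴·s⁶·A⁴) · (m⁴·s⁻⁴) · kg² · m = m·s²·A⁴.

m·s²·A⁴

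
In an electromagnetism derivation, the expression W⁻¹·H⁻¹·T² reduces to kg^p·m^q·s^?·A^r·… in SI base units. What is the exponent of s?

W = kg·m²·s⁻³.
So W⁻¹ = kg⁻¹·m⁻²·s³.
H = kg·m²·s⁻²·A⁻².
So H⁻¹ = kg⁻¹·m⁻²·s²·A².
T = kg·s⁻²·A⁻¹.
So T² = kg²·s⁻⁴·A⁻².
Combining: W⁻¹·H⁻¹·T² = (kg⁻¹·m⁻²·s³) · (kg⁻¹·m⁻²·s²·A²) · (kg²·s⁻⁴·A⁻²) = m⁻⁴·s.
The exponent of s is 1.

1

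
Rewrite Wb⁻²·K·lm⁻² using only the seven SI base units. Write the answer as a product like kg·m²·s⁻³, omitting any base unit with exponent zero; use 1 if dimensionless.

kg⁻²·m⁻⁴·s⁴·A²·K·cd⁻²

Wb = V·s (flux: a volt is a weber per second),
    = kg·m²·s⁻²·A⁻¹.
So Wb⁻² = kg⁻²·m⁻⁴·s⁴·A².
lm = cd·sr = cd (luminous flux; sr is dimensionless).
So lm⁻² = cd⁻².
Combining: Wb⁻²·K·lm⁻² = (kg⁻²·m⁻⁴·s⁴·A²) · K · cd⁻² = kg⁻²·m⁻⁴·s⁴·A²·K·cd⁻².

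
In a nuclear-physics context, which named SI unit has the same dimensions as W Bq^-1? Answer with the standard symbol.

J

W = kg·m²·s⁻³.
Bq = s⁻¹.
So Bq⁻¹ = s.
Combining: W·Bq⁻¹ = (kg·m²·s⁻³) · s = kg·m²·s⁻².
kg·m²·s⁻² is the base-SI form of the joule.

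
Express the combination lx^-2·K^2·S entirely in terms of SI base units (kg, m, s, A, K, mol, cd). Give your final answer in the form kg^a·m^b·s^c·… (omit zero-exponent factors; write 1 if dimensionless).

kg⁻¹·m²·s³·A²·K²·cd⁻²

lx = lm/m² (illuminance = luminous flux per area),
    = m⁻²·cd.
So lx⁻² = m⁴·cd⁻².
S = 1/Ω (conductance is reciprocal resistance),
    = kg⁻¹·m⁻²·s³·A².
Combining: lx⁻²·K²·S = (m⁴·cd⁻²) · K² · (kg⁻¹·m⁻²·s³·A²) = kg⁻¹·m²·s³·A²·K²·cd⁻².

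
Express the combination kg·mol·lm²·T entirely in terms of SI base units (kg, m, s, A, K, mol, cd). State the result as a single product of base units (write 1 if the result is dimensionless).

kg²·s⁻²·A⁻¹·mol·cd²

lm = cd·sr = cd (luminous flux; sr is dimensionless).
So lm² = cd².
T = Wb/m² (flux density = flux per area),
    = kg·s⁻²·A⁻¹.
Combining: kg·mol·lm²·T = kg · mol · cd² · (kg·s⁻²·A⁻¹) = kg²·s⁻²·A⁻¹·mol·cd².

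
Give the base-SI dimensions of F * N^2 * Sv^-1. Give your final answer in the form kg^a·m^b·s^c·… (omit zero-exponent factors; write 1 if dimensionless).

F = C/V (capacitance = charge per voltage),
    = A·s/(kg·m²·s⁻³·A⁻¹) (substituting C and V),
    = kg⁻¹·m⁻²·s⁴·A².
N = kg·m/s² = kg·m·s⁻² (force = mass × acceleration).
So N² = kg²·m²·s⁻⁴.
Sv = J/kg (equivalent dose = energy per mass),
    = m²·s⁻².
So Sv⁻¹ = m⁻²·s².
Combining: F·N²·Sv⁻¹ = (kg⁻¹·m⁻²·s⁴·A²) · (kg²·m²·s⁻⁴) · (m⁻²·s²) = kg·m⁻²·s²·A².

kg·m⁻²·s²·A²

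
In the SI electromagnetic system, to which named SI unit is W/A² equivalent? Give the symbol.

W = J/s (power = energy per time),
    = kg·m²·s⁻³.
Combining: W·A⁻² = (kg·m²·s⁻³) · A⁻² = kg·m²·s⁻³·A⁻².
kg·m²·s⁻³·A⁻² is the base-SI form of the ohm.

Ω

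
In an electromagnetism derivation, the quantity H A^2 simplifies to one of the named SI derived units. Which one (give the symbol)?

H = kg·m²·s⁻²·A⁻².
Combining: H·A² = (kg·m²·s⁻²·A⁻²) · A² = kg·m²·s⁻².
kg·m²·s⁻² is the base-SI form of the joule.

J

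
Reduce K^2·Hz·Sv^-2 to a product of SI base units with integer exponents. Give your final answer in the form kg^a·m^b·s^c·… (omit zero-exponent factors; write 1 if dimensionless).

Hz = s⁻¹.
Sv = m²·s⁻².
So Sv⁻² = m⁻⁴·s⁴.
Combining: K²·Hz·Sv⁻² = K² · s⁻¹ · (m⁻⁴·s⁴) = m⁻⁴·s³·K².

m⁻⁴·s³·K²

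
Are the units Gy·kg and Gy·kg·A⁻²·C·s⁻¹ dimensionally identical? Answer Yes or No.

Left side:
  Gy = J/kg (absorbed dose = energy per mass),
      = m²·s⁻².
  Combining: Gy·kg = (m²·s⁻²) · kg = kg·m²·s⁻².
Right side:
  Gy = m²·s⁻².
  C = s·A.
  Combining: Gy·kg·A⁻²·C·s⁻¹ = (m²·s⁻²) · kg · A⁻² · (s·A) · s⁻¹ = kg·m²·s⁻²·A⁻¹.
Left is kg·m²·s⁻²; right is kg·m²·s⁻²·A⁻¹ — different.

No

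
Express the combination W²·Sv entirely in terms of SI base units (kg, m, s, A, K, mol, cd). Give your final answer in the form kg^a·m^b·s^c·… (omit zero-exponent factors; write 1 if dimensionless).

W = kg·m²·s⁻³.
So W² = kg²·m⁴·s⁻⁶.
Sv = m²·s⁻².
Combining: W²·Sv = (kg²·m⁴·s⁻⁶) · (m²·s⁻²) = kg²·m⁶·s⁻⁸.

kg²·m⁶·s⁻⁸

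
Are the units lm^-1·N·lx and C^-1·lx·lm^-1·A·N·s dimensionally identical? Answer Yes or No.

Yes

Left side:
  lm = cd.
  So lm⁻¹ = cd⁻¹.
  N = kg·m·s⁻².
  lx = m⁻²·cd.
  Combining: lm⁻¹·N·lx = cd⁻¹ · (kg·m·s⁻²) · (m⁻²·cd) = kg·m⁻¹·s⁻².
Right side:
  C = s·A.
  So C⁻¹ = s⁻¹·A⁻¹.
  lx = m⁻²·cd.
  lm = cd.
  So lm⁻¹ = cd⁻¹.
  N = kg·m·s⁻².
  Combining: C⁻¹·lx·lm⁻¹·A·N·s = (s⁻¹·A⁻¹) · (m⁻²·cd) · cd⁻¹ · A · (kg·m·s⁻²) · s = kg·m⁻¹·s⁻².
Both reduce to kg·m⁻¹·s⁻².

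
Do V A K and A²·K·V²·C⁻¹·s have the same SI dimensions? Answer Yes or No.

Left side:
  V = kg·m²·s⁻³·A⁻¹.
  Combining: V·A·K = (kg·m²·s⁻³·A⁻¹) · A · K = kg·m²·s⁻³·K.
Right side:
  V = W/A (potential = power per current),
      = kg·m²·s⁻³·A⁻¹.
  So V² = kg²·m⁴·s⁻⁶·A⁻².
  C = A·s = s·A (charge = current × time).
  So C⁻¹ = s⁻¹·A⁻¹.
  Combining: A²·K·V²·C⁻¹·s = A² · K · (kg²·m⁴·s⁻⁶·A⁻²) · (s⁻¹·A⁻¹) · s = kg²·m⁴·s⁻⁶·A⁻¹·K.
Left is kg·m²·s⁻³·K; right is kg²·m⁴·s⁻⁶·A⁻¹·K — different.

No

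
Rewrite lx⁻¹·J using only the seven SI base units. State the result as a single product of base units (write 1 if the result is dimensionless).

lx = lm/m² (illuminance = luminous flux per area),
    = m⁻²·cd.
So lx⁻¹ = m²·cd⁻¹.
J = N·m (work = force × distance),
    = kg·m²·s⁻².
Combining: lx⁻¹·J = (m²·cd⁻¹) · (kg·m²·s⁻²) = kg·m⁴·s⁻²·cd⁻¹.

kg·m⁴·s⁻²·cd⁻¹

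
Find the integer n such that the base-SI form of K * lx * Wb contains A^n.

-1

lx = lm/m² (illuminance = luminous flux per area),
    = m⁻²·cd.
Wb = V·s (flux: a volt is a weber per second),
    = kg·m²·s⁻²·A⁻¹.
Combining: K·lx·Wb = K · (m⁻²·cd) · (kg·m²·s⁻²·A⁻¹) = kg·s⁻²·A⁻¹·K·cd.
The exponent of A is -1.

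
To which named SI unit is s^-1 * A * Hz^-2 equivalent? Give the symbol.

C

Hz = s⁻¹.
So Hz⁻² = s².
Combining: s⁻¹·A·Hz⁻² = s⁻¹ · A · s² = s·A.
s·A is the base-SI form of the coulomb.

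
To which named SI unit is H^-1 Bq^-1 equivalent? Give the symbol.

H = Wb/A (inductance = flux per current),
    = kg·m²·s⁻²·A⁻².
So H⁻¹ = kg⁻¹·m⁻²·s²·A².
Bq = 1/s = s⁻¹ (activity is decays per second).
So Bq⁻¹ = s.
Combining: H⁻¹·Bq⁻¹ = (kg⁻¹·m⁻²·s²·A²) · s = kg⁻¹·m⁻²·s³·A².
kg⁻¹·m⁻²·s³·A² is the base-SI form of the siemens.

S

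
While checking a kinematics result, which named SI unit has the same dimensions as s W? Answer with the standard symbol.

J

W = J/s (power = energy per time),
    = kg·m²·s⁻³.
Combining: s·W = s · (kg·m²·s⁻³) = kg·m²·s⁻².
kg·m²·s⁻² is the base-SI form of the joule.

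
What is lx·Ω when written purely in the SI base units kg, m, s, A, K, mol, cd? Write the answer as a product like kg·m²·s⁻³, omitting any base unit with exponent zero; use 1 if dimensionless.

lx = lm/m² (illuminance = luminous flux per area),
    = m⁻²·cd.
Ω = V/A (resistance = voltage per current),
    = kg·m²·s⁻³·A⁻².
Combining: lx·Ω = (m⁻²·cd) · (kg·m²·s⁻³·A⁻²) = kg·s⁻³·A⁻²·cd.

kg·s⁻³·A⁻²·cd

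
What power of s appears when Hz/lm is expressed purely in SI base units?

Hz = 1/s = s⁻¹ (frequency is cycles per second).
lm = cd·sr = cd (luminous flux; sr is dimensionless).
So lm⁻¹ = cd⁻¹.
Combining: Hz·lm⁻¹ = s⁻¹ · cd⁻¹ = s⁻¹·cd⁻¹.
The exponent of s is -1.

-1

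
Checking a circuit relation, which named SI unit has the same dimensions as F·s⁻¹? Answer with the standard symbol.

F = C/V (capacitance = charge per voltage),
    = A·s/(kg·m²·s⁻³·A⁻¹) (substituting C and V),
    = kg⁻¹·m⁻²·s⁴·A².
Combining: F·s⁻¹ = (kg⁻¹·m⁻²·s⁴·A²) · s⁻¹ = kg⁻¹·m⁻²·s³·A².
kg⁻¹·m⁻²·s³·A² is the base-SI form of the siemens.

S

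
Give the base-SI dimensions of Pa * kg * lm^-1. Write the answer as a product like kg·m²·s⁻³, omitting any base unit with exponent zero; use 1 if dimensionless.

Pa = N/m² (pressure = force per area),
    = kg·m⁻¹·s⁻².
lm = cd·sr = cd (luminous flux; sr is dimensionless).
So lm⁻¹ = cd⁻¹.
Combining: Pa·kg·lm⁻¹ = (kg·m⁻¹·s⁻²) · kg · cd⁻¹ = kg²·m⁻¹·s⁻²·cd⁻¹.

kg²·m⁻¹·s⁻²·cd⁻¹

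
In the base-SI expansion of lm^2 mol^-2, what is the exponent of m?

lm = cd.
So lm² = cd².
Combining: lm²·mol⁻² = cd² · mol⁻² = mol⁻²·cd².
The exponent of m is 0.

0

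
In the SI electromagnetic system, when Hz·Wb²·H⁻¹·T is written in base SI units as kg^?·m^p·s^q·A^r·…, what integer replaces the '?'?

Hz = 1/s = s⁻¹ (frequency is cycles per second).
Wb = V·s (flux: a volt is a weber per second),
    = kg·m²·s⁻²·A⁻¹.
So Wb² = kg²·m⁴·s⁻⁴·A⁻².
H = Wb/A (inductance = flux per current),
    = kg·m²·s⁻²·A⁻².
So H⁻¹ = kg⁻¹·m⁻²·s²·A².
T = Wb/m² (flux density = flux per area),
    = kg·s⁻²·A⁻¹.
Combining: Hz·Wb²·H⁻¹·T = s⁻¹ · (kg²·m⁴·s⁻⁴·A⁻²) · (kg⁻¹·m⁻²·s²·A²) · (kg·s⁻²·A⁻¹) = kg²·m²·s⁻⁵·A⁻¹.
The exponent of kg is 2.

2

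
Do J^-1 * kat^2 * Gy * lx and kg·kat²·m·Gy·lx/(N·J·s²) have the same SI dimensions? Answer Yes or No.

Left side:
  J = N·m (work = force × distance),
      = kg·m²·s⁻².
  So J⁻¹ = kg⁻¹·m⁻²·s².
  kat = mol/s = s⁻¹·mol (catalytic activity).
  So kat² = s⁻²·mol².
  Gy = J/kg (absorbed dose = energy per mass),
      = m²·s⁻².
  lx = lm/m² (illuminance = luminous flux per area),
      = m⁻²·cd.
  Combining: J⁻¹·kat²·Gy·lx = (kg⁻¹·m⁻²·s²) · (s⁻²·mol²) · (m²·s⁻²) · (m⁻²·cd) = kg⁻¹·m⁻²·s⁻²·mol²·cd.
Right side:
  kat = mol/s = s⁻¹·mol (catalytic activity).
  So kat² = s⁻²·mol².
  N = kg·m/s² = kg·m·s⁻² (force = mass × acceleration).
  So N⁻¹ = kg⁻¹·m⁻¹·s².
  Gy = J/kg (absorbed dose = energy per mass),
      = m²·s⁻².
  J = N·m (work = force × distance),
      = kg·m²·s⁻².
  So J⁻¹ = kg⁻¹·m⁻²·s².
  lx = lm/m² (illuminance = luminous flux per area),
      = m⁻²·cd.
  Combining: kg·kat²·N⁻¹·m·Gy·J⁻¹·lx·s⁻² = kg · (s⁻²·mol²) · (kg⁻¹·m⁻¹·s²) · m · (m²·s⁻²) · (kg⁻¹·m⁻²·s²) · (m⁻²·cd) · s⁻² = kg⁻¹·m⁻²·s⁻²·mol²·cd.
Both reduce to kg⁻¹·m⁻²·s⁻²·mol²·cd.

Yes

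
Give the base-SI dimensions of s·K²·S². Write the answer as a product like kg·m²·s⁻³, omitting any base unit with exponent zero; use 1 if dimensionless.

kg⁻²·m⁻⁴·s⁷·A⁴·K²

S = 1/Ω (conductance is reciprocal resistance),
    = kg⁻¹·m⁻²·s³·A².
So S² = kg⁻²·m⁻⁴·s⁶·A⁴.
Combining: s·K²·S² = s · K² · (kg⁻²·m⁻⁴·s⁶·A⁴) = kg⁻²·m⁻⁴·s⁷·A⁴·K².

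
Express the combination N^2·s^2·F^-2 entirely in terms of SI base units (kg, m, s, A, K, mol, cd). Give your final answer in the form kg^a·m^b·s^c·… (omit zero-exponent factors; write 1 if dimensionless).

kg⁴·m⁶·s⁻¹⁰·A⁻⁴

N = kg·m·s⁻².
So N² = kg²·m²·s⁻⁴.
F = kg⁻¹·m⁻²·s⁴·A².
So F⁻² = kg²·m⁴·s⁻⁸·A⁻⁴.
Combining: N²·s²·F⁻² = (kg²·m²·s⁻⁴) · s² · (kg²·m⁴·s⁻⁸·A⁻⁴) = kg⁴·m⁶·s⁻¹⁰·A⁻⁴.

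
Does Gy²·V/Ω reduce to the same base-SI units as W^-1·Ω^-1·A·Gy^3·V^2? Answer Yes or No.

No

Left side:
  Gy = J/kg (absorbed dose = energy per mass),
      = m²·s⁻².
  So Gy² = m⁴·s⁻⁴.
  V = W/A (potential = power per current),
      = kg·m²·s⁻³·A⁻¹.
  Ω = V/A (resistance = voltage per current),
      = kg·m²·s⁻³·A⁻².
  So Ω⁻¹ = kg⁻¹·m⁻²·s³·A².
  Combining: Gy²·V·Ω⁻¹ = (m⁴·s⁻⁴) · (kg·m²·s⁻³·A⁻¹) · (kg⁻¹·m⁻²·s³·A²) = m⁴·s⁻⁴·A.
Right side:
  W = kg·m²·s⁻³.
  So W⁻¹ = kg⁻¹·m⁻²·s³.
  Ω = kg·m²·s⁻³·A⁻².
  So Ω⁻¹ = kg⁻¹·m⁻²·s³·A².
  Gy = m²·s⁻².
  So Gy³ = m⁶·s⁻⁶.
  V = kg·m²·s⁻³·A⁻¹.
  So V² = kg²·m⁴·s⁻⁶·A⁻².
  Combining: W⁻¹·Ω⁻¹·A·Gy³·V² = (kg⁻¹·m⁻²·s³) · (kg⁻¹·m⁻²·s³·A²) · A · (m⁶·s⁻⁶) · (kg²·m⁴·s⁻⁶·A⁻²) = m⁶·s⁻⁶·A.
Left is m⁴·s⁻⁴·A; right is m⁶·s⁻⁶·A — different.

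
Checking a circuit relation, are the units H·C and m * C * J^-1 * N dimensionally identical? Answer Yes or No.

No

Left side:
  H = kg·m²·s⁻²·A⁻².
  C = s·A.
  Combining: H·C = (kg·m²·s⁻²·A⁻²) · (s·A) = kg·m²·s⁻¹·A⁻¹.
Right side:
  C = A·s = s·A (charge = current × time).
  J = N·m (work = force × distance),
      = kg·m²·s⁻².
  So J⁻¹ = kg⁻¹·m⁻²·s².
  N = kg·m/s² = kg·m·s⁻² (force = mass × acceleration).
  Combining: m·C·J⁻¹·N = m · (s·A) · (kg⁻¹·m⁻²·s²) · (kg·m·s⁻²) = s·A.
Left is kg·m²·s⁻¹·A⁻¹; right is s·A — different.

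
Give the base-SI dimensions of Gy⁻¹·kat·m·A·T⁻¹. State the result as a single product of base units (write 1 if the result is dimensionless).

kg⁻¹·m⁻¹·s³·A²·mol

Gy = m²·s⁻².
So Gy⁻¹ = m⁻²·s².
kat = s⁻¹·mol.
T = kg·s⁻²·A⁻¹.
So T⁻¹ = kg⁻¹·s²·A.
Combining: Gy⁻¹·kat·m·A·T⁻¹ = (m⁻²·s²) · (s⁻¹·mol) · m · A · (kg⁻¹·s²·A) = kg⁻¹·m⁻¹·s³·A²·mol.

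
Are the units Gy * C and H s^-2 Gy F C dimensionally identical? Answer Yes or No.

Left side:
  Gy = m²·s⁻².
  C = s·A.
  Combining: Gy·C = (m²·s⁻²) · (s·A) = m²·s⁻¹·A.
Right side:
  H = kg·m²·s⁻²·A⁻².
  Gy = m²·s⁻².
  F = kg⁻¹·m⁻²·s⁴·A².
  C = s·A.
  Combining: H·s⁻²·Gy·F·C = (kg·m²·s⁻²·A⁻²) · s⁻² · (m²·s⁻²) · (kg⁻¹·m⁻²·s⁴·A²) · (s·A) = m²·s⁻¹·A.
Both reduce to m²·s⁻¹·A.

Yes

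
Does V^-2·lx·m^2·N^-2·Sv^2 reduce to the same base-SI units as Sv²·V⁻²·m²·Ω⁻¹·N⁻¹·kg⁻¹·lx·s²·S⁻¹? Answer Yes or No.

Left side:
  V = W/A (potential = power per current),
      = kg·m²·s⁻³·A⁻¹.
  So V⁻² = kg⁻²·m⁻⁴·s⁶·A².
  lx = lm/m² (illuminance = luminous flux per area),
      = m⁻²·cd.
  N = kg·m/s² = kg·m·s⁻² (force = mass × acceleration).
  So N⁻² = kg⁻²·m⁻²·s⁴.
  Sv = J/kg (equivalent dose = energy per mass),
      = m²·s⁻².
  So Sv² = m⁴·s⁻⁴.
  Combining: V⁻²·lx·m²·N⁻²·Sv² = (kg⁻²·m⁻⁴·s⁶·A²) · (m⁻²·cd) · m² · (kg⁻²·m⁻²·s⁴) · (m⁴·s⁻⁴) = kg⁻⁴·m⁻²·s⁶·A²·cd.
Right side:
  Sv = m²·s⁻².
  So Sv² = m⁴·s⁻⁴.
  V = kg·m²·s⁻³·A⁻¹.
  So V⁻² = kg⁻²·m⁻⁴·s⁶·A².
  Ω = kg·m²·s⁻³·A⁻².
  So Ω⁻¹ = kg⁻¹·m⁻²·s³·A².
  N = kg·m·s⁻².
  So N⁻¹ = kg⁻¹·m⁻¹·s².
  lx = m⁻²·cd.
  S = kg⁻¹·m⁻²·s³·A².
  So S⁻¹ = kg·m²·s⁻³·A⁻².
  Combining: Sv²·V⁻²·m²·Ω⁻¹·N⁻¹·kg⁻¹·lx·s²·S⁻¹ = (m⁴·s⁻⁴) · (kg⁻²·m⁻⁴·s⁶·A²) · m² · (kg⁻¹·m⁻²·s³·A²) · (kg⁻¹·m⁻¹·s²) · kg⁻¹ · (m⁻²·cd) · s² · (kg·m²·s⁻³·A⁻²) = kg⁻⁴·m⁻¹·s⁶·A²·cd.
Left is kg⁻⁴·m⁻²·s⁶·A²·cd; right is kg⁻⁴·m⁻¹·s⁶·A²·cd — different.

No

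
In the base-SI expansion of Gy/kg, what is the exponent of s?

Gy = m²·s⁻².
Combining: kg⁻¹·Gy = kg⁻¹ · (m²·s⁻²) = kg⁻¹·m²·s⁻².
The exponent of s is -2.

-2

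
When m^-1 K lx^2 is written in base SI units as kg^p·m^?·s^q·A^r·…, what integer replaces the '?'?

lx = m⁻²·cd.
So lx² = m⁻⁴·cd².
Combining: m⁻¹·K·lx² = m⁻¹ · K · (m⁻⁴·cd²) = m⁻⁵·K·cd².
The exponent of m is -5.

-5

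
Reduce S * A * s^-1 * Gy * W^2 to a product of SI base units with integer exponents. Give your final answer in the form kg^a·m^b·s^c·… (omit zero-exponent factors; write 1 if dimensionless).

S = kg⁻¹·m⁻²·s³·A².
Gy = m²·s⁻².
W = kg·m²·s⁻³.
So W² = kg²·m⁴·s⁻⁶.
Combining: S·A·s⁻¹·Gy·W² = (kg⁻¹·m⁻²·s³·A²) · A · s⁻¹ · (m²·s⁻²) · (kg²·m⁴·s⁻⁶) = kg·m⁴·s⁻⁶·A³.

kg·m⁴·s⁻⁶·A³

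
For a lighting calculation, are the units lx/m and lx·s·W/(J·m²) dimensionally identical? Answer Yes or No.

No

Left side:
  lx = m⁻²·cd.
  Combining: m⁻¹·lx = m⁻¹ · (m⁻²·cd) = m⁻³·cd.
Right side:
  J = N·m (work = force × distance),
      = kg·m²·s⁻².
  So J⁻¹ = kg⁻¹·m⁻²·s².
  lx = lm/m² (illuminance = luminous flux per area),
      = m⁻²·cd.
  W = J/s (power = energy per time),
      = kg·m²·s⁻³.
  Combining: J⁻¹·lx·s·m⁻²·W = (kg⁻¹·m⁻²·s²) · (m⁻²·cd) · s · m⁻² · (kg·m²·s⁻³) = m⁻⁴·cd.
Left is m⁻³·cd; right is m⁻⁴·cd — different.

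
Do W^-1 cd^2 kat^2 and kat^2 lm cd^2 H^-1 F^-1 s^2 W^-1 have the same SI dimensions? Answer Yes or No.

Left side:
  W = kg·m²·s⁻³.
  So W⁻¹ = kg⁻¹·m⁻²·s³.
  kat = s⁻¹·mol.
  So kat² = s⁻²·mol².
  Combining: W⁻¹·cd²·kat² = (kg⁻¹·m⁻²·s³) · cd² · (s⁻²·mol²) = kg⁻¹·m⁻²·s·mol²·cd².
Right side:
  kat = s⁻¹·mol.
  So kat² = s⁻²·mol².
  lm = cd.
  H = kg·m²·s⁻²·A⁻².
  So H⁻¹ = kg⁻¹·m⁻²·s²·A².
  F = kg⁻¹·m⁻²·s⁴·A².
  So F⁻¹ = kg·m²·s⁻⁴·A⁻².
  W = kg·m²·s⁻³.
  So W⁻¹ = kg⁻¹·m⁻²·s³.
  Combining: kat²·lm·cd²·H⁻¹·F⁻¹·s²·W⁻¹ = (s⁻²·mol²) · cd · cd² · (kg⁻¹·m⁻²·s²·A²) · (kg·m²·s⁻⁴·A⁻²) · s² · (kg⁻¹·m⁻²·s³) = kg⁻¹·m⁻²·s·mol²·cd³.
Left is kg⁻¹·m⁻²·s·mol²·cd²; right is kg⁻¹·m⁻²·s·mol²·cd³ — different.

No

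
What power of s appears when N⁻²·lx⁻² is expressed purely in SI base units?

4

N = kg·m/s² = kg·m·s⁻² (force = mass × acceleration).
So N⁻² = kg⁻²·m⁻²·s⁴.
lx = lm/m² (illuminance = luminous flux per area),
    = m⁻²·cd.
So lx⁻² = m⁴·cd⁻².
Combining: N⁻²·lx⁻² = (kg⁻²·m⁻²·s⁴) · (m⁴·cd⁻²) = kg⁻²·m²·s⁴·cd⁻².
The exponent of s is 4.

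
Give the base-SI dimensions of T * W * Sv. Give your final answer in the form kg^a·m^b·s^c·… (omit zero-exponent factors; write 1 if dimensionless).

kg²·m⁴·s⁻⁷·A⁻¹

T = Wb/m² (flux density = flux per area),
    = kg·s⁻²·A⁻¹.
W = J/s (power = energy per time),
    = kg·m²·s⁻³.
Sv = J/kg (equivalent dose = energy per mass),
    = m²·s⁻².
Combining: T·W·Sv = (kg·s⁻²·A⁻¹) · (kg·m²·s⁻³) · (m²·s⁻²) = kg²·m⁴·s⁻⁷·A⁻¹.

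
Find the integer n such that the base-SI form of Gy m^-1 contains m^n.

1

Gy = m²·s⁻².
Combining: Gy·m⁻¹ = (m²·s⁻²) · m⁻¹ = m·s⁻².
The exponent of m is 1.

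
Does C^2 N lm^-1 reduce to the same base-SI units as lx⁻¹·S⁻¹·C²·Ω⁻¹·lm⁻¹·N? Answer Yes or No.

Left side:
  C = A·s = s·A (charge = current × time).
  So C² = s²·A².
  N = kg·m/s² = kg·m·s⁻² (force = mass × acceleration).
  lm = cd·sr = cd (luminous flux; sr is dimensionless).
  So lm⁻¹ = cd⁻¹.
  Combining: C²·N·lm⁻¹ = (s²·A²) · (kg·m·s⁻²) · cd⁻¹ = kg·m·A²·cd⁻¹.
Right side:
  lx = m⁻²·cd.
  So lx⁻¹ = m²·cd⁻¹.
  S = kg⁻¹·m⁻²·s³·A².
  So S⁻¹ = kg·m²·s⁻³·A⁻².
  C = s·A.
  So C² = s²·A².
  Ω = kg·m²·s⁻³·A⁻².
  So Ω⁻¹ = kg⁻¹·m⁻²·s³·A².
  lm = cd.
  So lm⁻¹ = cd⁻¹.
  N = kg·m·s⁻².
  Combining: lx⁻¹·S⁻¹·C²·Ω⁻¹·lm⁻¹·N = (m²·cd⁻¹) · (kg·m²·s⁻³·A⁻²) · (s²·A²) · (kg⁻¹·m⁻²·s³·A²) · cd⁻¹ · (kg·m·s⁻²) = kg·m³·A²·cd⁻².
Left is kg·m·A²·cd⁻¹; right is kg·m³·A²·cd⁻² — different.

No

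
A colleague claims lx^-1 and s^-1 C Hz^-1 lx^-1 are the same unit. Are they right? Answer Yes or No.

No

Left side:
  lx = lm/m² (illuminance = luminous flux per area),
      = m⁻²·cd.
  So lx⁻¹ = m²·cd⁻¹.
Right side:
  C = A·s = s·A (charge = current × time).
  Hz = 1/s = s⁻¹ (frequency is cycles per second).
  So Hz⁻¹ = s.
  lx = lm/m² (illuminance = luminous flux per area),
      = m⁻²·cd.
  So lx⁻¹ = m²·cd⁻¹.
  Combining: s⁻¹·C·Hz⁻¹·lx⁻¹ = s⁻¹ · (s·A) · s · (m²·cd⁻¹) = m²·s·A·cd⁻¹.
Left is m²·cd⁻¹; right is m²·s·A·cd⁻¹ — different.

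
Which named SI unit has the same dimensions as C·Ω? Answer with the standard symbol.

Wb

C = A·s = s·A (charge = current × time).
Ω = V/A (resistance = voltage per current),
    = kg·m²·s⁻³·A⁻².
Combining: C·Ω = (s·A) · (kg·m²·s⁻³·A⁻²) = kg·m²·s⁻²·A⁻¹.
kg·m²·s⁻²·A⁻¹ is the base-SI form of the weber.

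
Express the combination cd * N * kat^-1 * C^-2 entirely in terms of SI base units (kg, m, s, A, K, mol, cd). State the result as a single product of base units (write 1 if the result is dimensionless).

kg·m·s⁻³·A⁻²·mol⁻¹·cd

N = kg·m/s² = kg·m·s⁻² (force = mass × acceleration).
kat = mol/s = s⁻¹·mol (catalytic activity).
So kat⁻¹ = s·mol⁻¹.
C = A·s = s·A (charge = current × time).
So C⁻² = s⁻²·A⁻².
Combining: cd·N·kat⁻¹·C⁻² = cd · (kg·m·s⁻²) · (s·mol⁻¹) · (s⁻²·A⁻²) = kg·m·s⁻³·A⁻²·mol⁻¹·cd.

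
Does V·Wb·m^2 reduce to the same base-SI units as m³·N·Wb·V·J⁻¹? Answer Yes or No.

Yes

Left side:
  V = W/A (potential = power per current),
      = kg·m²·s⁻³·A⁻¹.
  Wb = V·s (flux: a volt is a weber per second),
      = kg·m²·s⁻²·A⁻¹.
  Combining: V·Wb·m² = (kg·m²·s⁻³·A⁻¹) · (kg·m²·s⁻²·A⁻¹) · m² = kg²·m⁶·s⁻⁵·A⁻².
Right side:
  N = kg·m·s⁻².
  Wb = kg·m²·s⁻²·A⁻¹.
  V = kg·m²·s⁻³·A⁻¹.
  J = kg·m²·s⁻².
  So J⁻¹ = kg⁻¹·m⁻²·s².
  Combining: m³·N·Wb·V·J⁻¹ = m³ · (kg·m·s⁻²) · (kg·m²·s⁻²·A⁻¹) · (kg·m²·s⁻³·A⁻¹) · (kg⁻¹·m⁻²·s²) = kg²·m⁶·s⁻⁵·A⁻².
Both reduce to kg²·m⁶·s⁻⁵·A⁻².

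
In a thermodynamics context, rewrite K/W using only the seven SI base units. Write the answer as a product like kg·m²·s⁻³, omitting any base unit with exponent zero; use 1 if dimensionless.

W = J/s (power = energy per time),
    = kg·m²·s⁻³.
So W⁻¹ = kg⁻¹·m⁻²·s³.
Combining: K·W⁻¹ = K · (kg⁻¹·m⁻²·s³) = kg⁻¹·m⁻²·s³·K.

kg⁻¹·m⁻²·s³·K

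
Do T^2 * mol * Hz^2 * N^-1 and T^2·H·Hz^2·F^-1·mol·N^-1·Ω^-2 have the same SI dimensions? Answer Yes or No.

Yes

Left side:
  T = kg·s⁻²·A⁻¹.
  So T² = kg²·s⁻⁴·A⁻².
  Hz = s⁻¹.
  So Hz² = s⁻².
  N = kg·m·s⁻².
  So N⁻¹ = kg⁻¹·m⁻¹·s².
  Combining: T²·mol·Hz²·N⁻¹ = (kg²·s⁻⁴·A⁻²) · mol · s⁻² · (kg⁻¹·m⁻¹·s²) = kg·m⁻¹·s⁻⁴·A⁻²·mol.
Right side:
  T = Wb/m² (flux density = flux per area),
      = kg·s⁻²·A⁻¹.
  So T² = kg²·s⁻⁴·A⁻².
  H = Wb/A (inductance = flux per current),
      = kg·m²·s⁻²·A⁻².
  Hz = 1/s = s⁻¹ (frequency is cycles per second).
  So Hz² = s⁻².
  F = C/V (capacitance = charge per voltage),
      = A·s/(kg·m²·s⁻³·A⁻¹) (substituting C and V),
      = kg⁻¹·m⁻²·s⁴·A².
  So F⁻¹ = kg·m²·s⁻⁴·A⁻².
  N = kg·m/s² = kg·m·s⁻² (force = mass × acceleration).
  So N⁻¹ = kg⁻¹·m⁻¹·s².
  Ω = V/A (resistance = voltage per current),
      = kg·m²·s⁻³·A⁻².
  So Ω⁻² = kg⁻²·m⁻⁴·s⁶·A⁴.
  Combining: T²·H·Hz²·F⁻¹·mol·N⁻¹·Ω⁻² = (kg²·s⁻⁴·A⁻²) · (kg·m²·s⁻²·A⁻²) · s⁻² · (kg·m²·s⁻⁴·A⁻²) · mol · (kg⁻¹·m⁻¹·s²) · (kg⁻²·m⁻⁴·s⁶·A⁴) = kg·m⁻¹·s⁻⁴·A⁻²·mol.
Both reduce to kg·m⁻¹·s⁻⁴·A⁻²·mol.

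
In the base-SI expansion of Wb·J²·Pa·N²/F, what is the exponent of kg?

Wb = kg·m²·s⁻²·A⁻¹.
J = kg·m²·s⁻².
So J² = kg²·m⁴·s⁻⁴.
F = kg⁻¹·m⁻²·s⁴·A².
So F⁻¹ = kg·m²·s⁻⁴·A⁻².
Pa = kg·m⁻¹·s⁻².
N = kg·m·s⁻².
So N² = kg²·m²·s⁻⁴.
Combining: Wb·J²·F⁻¹·Pa·N² = (kg·m²·s⁻²·A⁻¹) · (kg²·m⁴·s⁻⁴) · (kg·m²·s⁻⁴·A⁻²) · (kg·m⁻¹·s⁻²) · (kg²·m²·s⁻⁴) = kg⁷·m⁹·s⁻¹⁶·A⁻³.
The exponent of kg is 7.

7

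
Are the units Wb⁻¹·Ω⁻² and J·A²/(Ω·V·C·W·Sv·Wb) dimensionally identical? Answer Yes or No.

Left side:
  Wb = V·s (flux: a volt is a weber per second),
      = kg·m²·s⁻²·A⁻¹.
  So Wb⁻¹ = kg⁻¹·m⁻²·s²·A.
  Ω = V/A (resistance = voltage per current),
      = kg·m²·s⁻³·A⁻².
  So Ω⁻² = kg⁻²·m⁻⁴·s⁶·A⁴.
  Combining: Wb⁻¹·Ω⁻² = (kg⁻¹·m⁻²·s²·A) · (kg⁻²·m⁻⁴·s⁶·A⁴) = kg⁻³·m⁻⁶·s⁸·A⁵.
Right side:
  Ω = V/A (resistance = voltage per current),
      = kg·m²·s⁻³·A⁻².
  So Ω⁻¹ = kg⁻¹·m⁻²·s³·A².
  V = W/A (potential = power per current),
      = kg·m²·s⁻³·A⁻¹.
  So V⁻¹ = kg⁻¹·m⁻²·s³·A.
  C = A·s = s·A (charge = current × time).
  So C⁻¹ = s⁻¹·A⁻¹.
  W = J/s (power = energy per time),
      = kg·m²·s⁻³.
  So W⁻¹ = kg⁻¹·m⁻²·s³.
  Sv = J/kg (equivalent dose = energy per mass),
      = m²·s⁻².
  So Sv⁻¹ = m⁻²·s².
  J = N·m (work = force × distance),
      = kg·m²·s⁻².
  Wb = V·s (flux: a volt is a weber per second),
      = kg·m²·s⁻²·A⁻¹.
  So Wb⁻¹ = kg⁻¹·m⁻²·s²·A.
  Combining: Ω⁻¹·V⁻¹·C⁻¹·W⁻¹·Sv⁻¹·J·Wb⁻¹·A² = (kg⁻¹·m⁻²·s³·A²) · (kg⁻¹·m⁻²·s³·A) · (s⁻¹·A⁻¹) · (kg⁻¹·m⁻²·s³) · (m⁻²·s²) · (kg·m²·s⁻²) · (kg⁻¹·m⁻²·s²·A) · A² = kg⁻³·m⁻⁸·s¹⁰·A⁵.
Left is kg⁻³·m⁻⁶·s⁸·A⁵; right is kg⁻³·m⁻⁸·s¹⁰·A⁵ — different.

No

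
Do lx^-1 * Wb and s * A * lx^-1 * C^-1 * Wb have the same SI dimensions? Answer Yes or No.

Left side:
  lx = lm/m² (illuminance = luminous flux per area),
      = m⁻²·cd.
  So lx⁻¹ = m²·cd⁻¹.
  Wb = V·s (flux: a volt is a weber per second),
      = kg·m²·s⁻²·A⁻¹.
  Combining: lx⁻¹·Wb = (m²·cd⁻¹) · (kg·m²·s⁻²·A⁻¹) = kg·m⁴·s⁻²·A⁻¹·cd⁻¹.
Right side:
  lx = lm/m² (illuminance = luminous flux per area),
      = m⁻²·cd.
  So lx⁻¹ = m²·cd⁻¹.
  C = A·s = s·A (charge = current × time).
  So C⁻¹ = s⁻¹·A⁻¹.
  Wb = V·s (flux: a volt is a weber per second),
      = kg·m²·s⁻²·A⁻¹.
  Combining: s·A·lx⁻¹·C⁻¹·Wb = s · A · (m²·cd⁻¹) · (s⁻¹·A⁻¹) · (kg·m²·s⁻²·A⁻¹) = kg·m⁴·s⁻²·A⁻¹·cd⁻¹.
Both reduce to kg·m⁴·s⁻²·A⁻¹·cd⁻¹.

Yes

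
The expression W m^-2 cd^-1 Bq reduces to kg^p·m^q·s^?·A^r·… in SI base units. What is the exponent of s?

W = J/s (power = energy per time),
    = kg·m²·s⁻³.
Bq = 1/s = s⁻¹ (activity is decays per second).
Combining: W·m⁻²·cd⁻¹·Bq = (kg·m²·s⁻³) · m⁻² · cd⁻¹ · s⁻¹ = kg·s⁻⁴·cd⁻¹.
The exponent of s is -4.

-4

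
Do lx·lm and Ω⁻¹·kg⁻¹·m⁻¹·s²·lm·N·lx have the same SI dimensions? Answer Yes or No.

No

Left side:
  lx = lm/m² (illuminance = luminous flux per area),
      = m⁻²·cd.
  lm = cd·sr = cd (luminous flux; sr is dimensionless).
  Combining: lx·lm = (m⁻²·cd) · cd = m⁻²·cd².
Right side:
  Ω = V/A (resistance = voltage per current),
      = kg·m²·s⁻³·A⁻².
  So Ω⁻¹ = kg⁻¹·m⁻²·s³·A².
  lm = cd·sr = cd (luminous flux; sr is dimensionless).
  N = kg·m/s² = kg·m·s⁻² (force = mass × acceleration).
  lx = lm/m² (illuminance = luminous flux per area),
      = m⁻²·cd.
  Combining: Ω⁻¹·kg⁻¹·m⁻¹·s²·lm·N·lx = (kg⁻¹·m⁻²·s³·A²) · kg⁻¹ · m⁻¹ · s² · cd · (kg·m·s⁻²) · (m⁻²·cd) = kg⁻¹·m⁻⁴·s³·A²·cd².
Left is m⁻²·cd²; right is kg⁻¹·m⁻⁴·s³·A²·cd² — different.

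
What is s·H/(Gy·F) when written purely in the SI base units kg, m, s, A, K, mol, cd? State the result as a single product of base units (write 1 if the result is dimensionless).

kg²·m²·s⁻³·A⁻⁴

Gy = m²·s⁻².
So Gy⁻¹ = m⁻²·s².
F = kg⁻¹·m⁻²·s⁴·A².
So F⁻¹ = kg·m²·s⁻⁴·A⁻².
H = kg·m²·s⁻²·A⁻².
Combining: s·Gy⁻¹·F⁻¹·H = s · (m⁻²·s²) · (kg·m²·s⁻⁴·A⁻²) · (kg·m²·s⁻²·A⁻²) = kg²·m²·s⁻³·A⁻⁴.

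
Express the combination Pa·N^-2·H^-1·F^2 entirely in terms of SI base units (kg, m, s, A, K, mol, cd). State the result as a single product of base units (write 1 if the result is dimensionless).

kg⁻⁴·m⁻⁹·s¹²·A⁶

Pa = N/m² (pressure = force per area),
    = kg·m⁻¹·s⁻².
N = kg·m/s² = kg·m·s⁻² (force = mass × acceleration).
So N⁻² = kg⁻²·m⁻²·s⁴.
H = Wb/A (inductance = flux per current),
    = kg·m²·s⁻²·A⁻².
So H⁻¹ = kg⁻¹·m⁻²·s²·A².
F = C/V (capacitance = charge per voltage),
    = A·s/(kg·m²·s⁻³·A⁻¹) (substituting C and V),
    = kg⁻¹·m⁻²·s⁴·A².
So F² = kg⁻²·m⁻⁴·s⁸·A⁴.
Combining: Pa·N⁻²·H⁻¹·F² = (kg·m⁻¹·s⁻²) · (kg⁻²·m⁻²·s⁴) · (kg⁻¹·m⁻²·s²·A²) · (kg⁻²·m⁻⁴·s⁸·A⁴) = kg⁻⁴·m⁻⁹·s¹²·A⁶.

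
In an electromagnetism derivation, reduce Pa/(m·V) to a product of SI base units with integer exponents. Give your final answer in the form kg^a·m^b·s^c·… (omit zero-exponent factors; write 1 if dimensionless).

Pa = N/m² (pressure = force per area),
    = kg·m⁻¹·s⁻².
V = W/A (potential = power per current),
    = kg·m²·s⁻³·A⁻¹.
So V⁻¹ = kg⁻¹·m⁻²·s³·A.
Combining: Pa·m⁻¹·V⁻¹ = (kg·m⁻¹·s⁻²) · m⁻¹ · (kg⁻¹·m⁻²·s³·A) = m⁻⁴·s·A.

m⁻⁴·s·A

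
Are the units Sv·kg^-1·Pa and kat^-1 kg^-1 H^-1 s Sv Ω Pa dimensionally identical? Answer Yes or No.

No

Left side:
  Sv = J/kg (equivalent dose = energy per mass),
      = m²·s⁻².
  Pa = N/m² (pressure = force per area),
      = kg·m⁻¹·s⁻².
  Combining: Sv·kg⁻¹·Pa = (m²·s⁻²) · kg⁻¹ · (kg·m⁻¹·s⁻²) = m·s⁻⁴.
Right side:
  kat = mol/s = s⁻¹·mol (catalytic activity).
  So kat⁻¹ = s·mol⁻¹.
  H = Wb/A (inductance = flux per current),
      = kg·m²·s⁻²·A⁻².
  So H⁻¹ = kg⁻¹·m⁻²·s²·A².
  Sv = J/kg (equivalent dose = energy per mass),
      = m²·s⁻².
  Ω = V/A (resistance = voltage per current),
      = kg·m²·s⁻³·A⁻².
  Pa = N/m² (pressure = force per area),
      = kg·m⁻¹·s⁻².
  Combining: kat⁻¹·kg⁻¹·H⁻¹·s·Sv·Ω·Pa = (s·mol⁻¹) · kg⁻¹ · (kg⁻¹·m⁻²·s²·A²) · s · (m²·s⁻²) · (kg·m²·s⁻³·A⁻²) · (kg·m⁻¹·s⁻²) = m·s⁻³·mol⁻¹.
Left is m·s⁻⁴; right is m·s⁻³·mol⁻¹ — different.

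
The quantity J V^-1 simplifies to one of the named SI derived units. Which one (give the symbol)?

C

J = kg·m²·s⁻².
V = kg·m²·s⁻³·A⁻¹.
So V⁻¹ = kg⁻¹·m⁻²·s³·A.
Combining: J·V⁻¹ = (kg·m²·s⁻²) · (kg⁻¹·m⁻²·s³·A) = s·A.
s·A is the base-SI form of the coulomb.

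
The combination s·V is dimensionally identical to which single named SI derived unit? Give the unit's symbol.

V = W/A (potential = power per current),
    = kg·m²·s⁻³·A⁻¹.
Combining: s·V = s · (kg·m²·s⁻³·A⁻¹) = kg·m²·s⁻²·A⁻¹.
kg·m²·s⁻²·A⁻¹ is the base-SI form of the weber.

Wb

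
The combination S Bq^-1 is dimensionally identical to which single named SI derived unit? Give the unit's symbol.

S = 1/Ω (conductance is reciprocal resistance),
    = kg⁻¹·m⁻²·s³·A².
Bq = 1/s = s⁻¹ (activity is decays per second).
So Bq⁻¹ = s.
Combining: S·Bq⁻¹ = (kg⁻¹·m⁻²·s³·A²) · s = kg⁻¹·m⁻²·s⁴·A².
kg⁻¹·m⁻²·s⁴·A² is the base-SI form of the farad.

F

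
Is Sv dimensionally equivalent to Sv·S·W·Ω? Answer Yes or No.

Left side:
  Sv = J/kg (equivalent dose = energy per mass),
      = m²·s⁻².
Right side:
  Sv = J/kg (equivalent dose = energy per mass),
      = m²·s⁻².
  S = 1/Ω (conductance is reciprocal resistance),
      = kg⁻¹·m⁻²·s³·A².
  W = J/s (power = energy per time),
      = kg·m²·s⁻³.
  Ω = V/A (resistance = voltage per current),
      = kg·m²·s⁻³·A⁻².
  Combining: Sv·S·W·Ω = (m²·s⁻²) · (kg⁻¹·m⁻²·s³·A²) · (kg·m²·s⁻³) · (kg·m²·s⁻³·A⁻²) = kg·m⁴·s⁻⁵.
Left is m²·s⁻²; right is kg·m⁴·s⁻⁵ — different.

No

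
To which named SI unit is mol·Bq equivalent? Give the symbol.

kat

Bq = s⁻¹.
Combining: mol·Bq = mol · s⁻¹ = s⁻¹·mol.
s⁻¹·mol is the base-SI form of the katal.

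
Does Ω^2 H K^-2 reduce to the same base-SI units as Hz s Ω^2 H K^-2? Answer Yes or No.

Yes

Left side:
  Ω = kg·m²·s⁻³·A⁻².
  So Ω² = kg²·m⁴·s⁻⁶·A⁻⁴.
  H = kg·m²·s⁻²·A⁻².
  Combining: Ω²·H·K⁻² = (kg²·m⁴·s⁻⁶·A⁻⁴) · (kg·m²·s⁻²·A⁻²) · K⁻² = kg³·m⁶·s⁻⁸·A⁻⁶·K⁻².
Right side:
  Hz = s⁻¹.
  Ω = kg·m²·s⁻³·A⁻².
  So Ω² = kg²·m⁴·s⁻⁶·A⁻⁴.
  H = kg·m²·s⁻²·A⁻².
  Combining: Hz·s·Ω²·H·K⁻² = s⁻¹ · s · (kg²·m⁴·s⁻⁶·A⁻⁴) · (kg·m²·s⁻²·A⁻²) · K⁻² = kg³·m⁶·s⁻⁸·A⁻⁶·K⁻².
Both reduce to kg³·m⁶·s⁻⁸·A⁻⁶·K⁻².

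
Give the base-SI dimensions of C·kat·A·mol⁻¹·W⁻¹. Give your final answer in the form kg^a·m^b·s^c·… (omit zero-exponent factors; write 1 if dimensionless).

C = A·s = s·A (charge = current × time).
kat = mol/s = s⁻¹·mol (catalytic activity).
W = J/s (power = energy per time),
    = kg·m²·s⁻³.
So W⁻¹ = kg⁻¹·m⁻²·s³.
Combining: C·kat·A·mol⁻¹·W⁻¹ = (s·A) · (s⁻¹·mol) · A · mol⁻¹ · (kg⁻¹·m⁻²·s³) = kg⁻¹·m⁻²·s³·A².

kg⁻¹·m⁻²·s³·A²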